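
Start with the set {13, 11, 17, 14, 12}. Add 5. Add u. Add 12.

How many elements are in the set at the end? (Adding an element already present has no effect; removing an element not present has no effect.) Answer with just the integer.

Answer: 7

Derivation:
Tracking the set through each operation:
Start: {11, 12, 13, 14, 17}
Event 1 (add 5): added. Set: {11, 12, 13, 14, 17, 5}
Event 2 (add u): added. Set: {11, 12, 13, 14, 17, 5, u}
Event 3 (add 12): already present, no change. Set: {11, 12, 13, 14, 17, 5, u}

Final set: {11, 12, 13, 14, 17, 5, u} (size 7)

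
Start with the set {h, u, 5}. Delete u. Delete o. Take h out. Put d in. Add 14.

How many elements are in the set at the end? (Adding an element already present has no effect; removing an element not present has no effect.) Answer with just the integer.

Answer: 3

Derivation:
Tracking the set through each operation:
Start: {5, h, u}
Event 1 (remove u): removed. Set: {5, h}
Event 2 (remove o): not present, no change. Set: {5, h}
Event 3 (remove h): removed. Set: {5}
Event 4 (add d): added. Set: {5, d}
Event 5 (add 14): added. Set: {14, 5, d}

Final set: {14, 5, d} (size 3)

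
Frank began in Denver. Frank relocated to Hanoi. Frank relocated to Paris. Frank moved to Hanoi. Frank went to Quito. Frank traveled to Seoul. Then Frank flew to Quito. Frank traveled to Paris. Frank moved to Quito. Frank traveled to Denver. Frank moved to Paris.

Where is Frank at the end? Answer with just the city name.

Tracking Frank's location:
Start: Frank is in Denver.
After move 1: Denver -> Hanoi. Frank is in Hanoi.
After move 2: Hanoi -> Paris. Frank is in Paris.
After move 3: Paris -> Hanoi. Frank is in Hanoi.
After move 4: Hanoi -> Quito. Frank is in Quito.
After move 5: Quito -> Seoul. Frank is in Seoul.
After move 6: Seoul -> Quito. Frank is in Quito.
After move 7: Quito -> Paris. Frank is in Paris.
After move 8: Paris -> Quito. Frank is in Quito.
After move 9: Quito -> Denver. Frank is in Denver.
After move 10: Denver -> Paris. Frank is in Paris.

Answer: Paris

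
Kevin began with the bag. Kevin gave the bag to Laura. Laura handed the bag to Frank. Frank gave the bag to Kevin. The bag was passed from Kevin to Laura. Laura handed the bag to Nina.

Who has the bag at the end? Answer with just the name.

Tracking the bag through each event:
Start: Kevin has the bag.
After event 1: Laura has the bag.
After event 2: Frank has the bag.
After event 3: Kevin has the bag.
After event 4: Laura has the bag.
After event 5: Nina has the bag.

Answer: Nina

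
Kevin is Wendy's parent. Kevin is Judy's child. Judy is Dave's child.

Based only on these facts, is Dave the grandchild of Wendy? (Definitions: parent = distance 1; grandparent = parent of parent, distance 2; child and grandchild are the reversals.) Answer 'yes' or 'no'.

Answer: no

Derivation:
Reconstructing the parent chain from the given facts:
  Dave -> Judy -> Kevin -> Wendy
(each arrow means 'parent of the next')
Positions in the chain (0 = top):
  position of Dave: 0
  position of Judy: 1
  position of Kevin: 2
  position of Wendy: 3

Dave is at position 0, Wendy is at position 3; signed distance (j - i) = 3.
'grandchild' requires j - i = -2. Actual distance is 3, so the relation does NOT hold.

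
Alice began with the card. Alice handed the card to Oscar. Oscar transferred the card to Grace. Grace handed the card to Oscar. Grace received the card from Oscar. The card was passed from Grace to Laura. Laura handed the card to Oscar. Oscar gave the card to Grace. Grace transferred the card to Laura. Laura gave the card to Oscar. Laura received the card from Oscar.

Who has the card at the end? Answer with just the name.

Tracking the card through each event:
Start: Alice has the card.
After event 1: Oscar has the card.
After event 2: Grace has the card.
After event 3: Oscar has the card.
After event 4: Grace has the card.
After event 5: Laura has the card.
After event 6: Oscar has the card.
After event 7: Grace has the card.
After event 8: Laura has the card.
After event 9: Oscar has the card.
After event 10: Laura has the card.

Answer: Laura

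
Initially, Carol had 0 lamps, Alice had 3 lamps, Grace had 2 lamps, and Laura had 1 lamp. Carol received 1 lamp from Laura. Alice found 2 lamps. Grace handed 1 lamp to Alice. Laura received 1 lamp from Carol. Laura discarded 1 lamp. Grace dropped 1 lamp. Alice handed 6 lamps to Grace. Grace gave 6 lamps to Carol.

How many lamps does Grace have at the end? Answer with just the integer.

Tracking counts step by step:
Start: Carol=0, Alice=3, Grace=2, Laura=1
Event 1 (Laura -> Carol, 1): Laura: 1 -> 0, Carol: 0 -> 1. State: Carol=1, Alice=3, Grace=2, Laura=0
Event 2 (Alice +2): Alice: 3 -> 5. State: Carol=1, Alice=5, Grace=2, Laura=0
Event 3 (Grace -> Alice, 1): Grace: 2 -> 1, Alice: 5 -> 6. State: Carol=1, Alice=6, Grace=1, Laura=0
Event 4 (Carol -> Laura, 1): Carol: 1 -> 0, Laura: 0 -> 1. State: Carol=0, Alice=6, Grace=1, Laura=1
Event 5 (Laura -1): Laura: 1 -> 0. State: Carol=0, Alice=6, Grace=1, Laura=0
Event 6 (Grace -1): Grace: 1 -> 0. State: Carol=0, Alice=6, Grace=0, Laura=0
Event 7 (Alice -> Grace, 6): Alice: 6 -> 0, Grace: 0 -> 6. State: Carol=0, Alice=0, Grace=6, Laura=0
Event 8 (Grace -> Carol, 6): Grace: 6 -> 0, Carol: 0 -> 6. State: Carol=6, Alice=0, Grace=0, Laura=0

Grace's final count: 0

Answer: 0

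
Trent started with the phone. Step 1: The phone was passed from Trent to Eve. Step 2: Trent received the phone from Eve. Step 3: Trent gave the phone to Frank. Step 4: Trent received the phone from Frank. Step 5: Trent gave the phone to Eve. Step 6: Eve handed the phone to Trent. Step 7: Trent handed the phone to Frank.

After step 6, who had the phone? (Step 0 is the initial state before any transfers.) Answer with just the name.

Answer: Trent

Derivation:
Tracking the phone holder through step 6:
After step 0 (start): Trent
After step 1: Eve
After step 2: Trent
After step 3: Frank
After step 4: Trent
After step 5: Eve
After step 6: Trent

At step 6, the holder is Trent.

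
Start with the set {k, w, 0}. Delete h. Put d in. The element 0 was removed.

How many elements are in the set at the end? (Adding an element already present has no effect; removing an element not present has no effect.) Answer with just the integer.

Answer: 3

Derivation:
Tracking the set through each operation:
Start: {0, k, w}
Event 1 (remove h): not present, no change. Set: {0, k, w}
Event 2 (add d): added. Set: {0, d, k, w}
Event 3 (remove 0): removed. Set: {d, k, w}

Final set: {d, k, w} (size 3)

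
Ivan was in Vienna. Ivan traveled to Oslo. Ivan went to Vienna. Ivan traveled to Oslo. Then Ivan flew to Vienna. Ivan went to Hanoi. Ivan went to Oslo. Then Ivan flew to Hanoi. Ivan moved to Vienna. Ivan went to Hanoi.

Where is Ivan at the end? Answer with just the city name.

Answer: Hanoi

Derivation:
Tracking Ivan's location:
Start: Ivan is in Vienna.
After move 1: Vienna -> Oslo. Ivan is in Oslo.
After move 2: Oslo -> Vienna. Ivan is in Vienna.
After move 3: Vienna -> Oslo. Ivan is in Oslo.
After move 4: Oslo -> Vienna. Ivan is in Vienna.
After move 5: Vienna -> Hanoi. Ivan is in Hanoi.
After move 6: Hanoi -> Oslo. Ivan is in Oslo.
After move 7: Oslo -> Hanoi. Ivan is in Hanoi.
After move 8: Hanoi -> Vienna. Ivan is in Vienna.
After move 9: Vienna -> Hanoi. Ivan is in Hanoi.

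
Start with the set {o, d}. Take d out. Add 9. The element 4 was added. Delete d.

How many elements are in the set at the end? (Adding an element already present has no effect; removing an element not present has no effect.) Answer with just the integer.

Answer: 3

Derivation:
Tracking the set through each operation:
Start: {d, o}
Event 1 (remove d): removed. Set: {o}
Event 2 (add 9): added. Set: {9, o}
Event 3 (add 4): added. Set: {4, 9, o}
Event 4 (remove d): not present, no change. Set: {4, 9, o}

Final set: {4, 9, o} (size 3)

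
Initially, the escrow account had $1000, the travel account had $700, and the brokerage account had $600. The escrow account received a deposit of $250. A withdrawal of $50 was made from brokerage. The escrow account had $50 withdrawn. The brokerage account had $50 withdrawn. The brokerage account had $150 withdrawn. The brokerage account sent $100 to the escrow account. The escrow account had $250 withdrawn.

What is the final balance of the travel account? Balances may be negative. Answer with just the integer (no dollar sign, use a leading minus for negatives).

Tracking account balances step by step:
Start: escrow=1000, travel=700, brokerage=600
Event 1 (deposit 250 to escrow): escrow: 1000 + 250 = 1250. Balances: escrow=1250, travel=700, brokerage=600
Event 2 (withdraw 50 from brokerage): brokerage: 600 - 50 = 550. Balances: escrow=1250, travel=700, brokerage=550
Event 3 (withdraw 50 from escrow): escrow: 1250 - 50 = 1200. Balances: escrow=1200, travel=700, brokerage=550
Event 4 (withdraw 50 from brokerage): brokerage: 550 - 50 = 500. Balances: escrow=1200, travel=700, brokerage=500
Event 5 (withdraw 150 from brokerage): brokerage: 500 - 150 = 350. Balances: escrow=1200, travel=700, brokerage=350
Event 6 (transfer 100 brokerage -> escrow): brokerage: 350 - 100 = 250, escrow: 1200 + 100 = 1300. Balances: escrow=1300, travel=700, brokerage=250
Event 7 (withdraw 250 from escrow): escrow: 1300 - 250 = 1050. Balances: escrow=1050, travel=700, brokerage=250

Final balance of travel: 700

Answer: 700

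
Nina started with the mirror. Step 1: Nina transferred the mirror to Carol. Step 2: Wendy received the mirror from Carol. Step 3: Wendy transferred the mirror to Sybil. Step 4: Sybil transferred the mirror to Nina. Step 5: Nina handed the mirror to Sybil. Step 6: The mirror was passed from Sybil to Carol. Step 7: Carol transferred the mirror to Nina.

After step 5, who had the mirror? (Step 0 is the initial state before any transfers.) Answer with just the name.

Answer: Sybil

Derivation:
Tracking the mirror holder through step 5:
After step 0 (start): Nina
After step 1: Carol
After step 2: Wendy
After step 3: Sybil
After step 4: Nina
After step 5: Sybil

At step 5, the holder is Sybil.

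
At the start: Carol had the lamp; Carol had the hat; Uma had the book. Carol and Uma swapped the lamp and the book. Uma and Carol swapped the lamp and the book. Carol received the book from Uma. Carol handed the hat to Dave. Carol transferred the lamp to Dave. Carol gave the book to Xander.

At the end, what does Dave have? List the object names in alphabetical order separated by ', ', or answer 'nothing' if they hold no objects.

Answer: hat, lamp

Derivation:
Tracking all object holders:
Start: lamp:Carol, hat:Carol, book:Uma
Event 1 (swap lamp<->book: now lamp:Uma, book:Carol). State: lamp:Uma, hat:Carol, book:Carol
Event 2 (swap lamp<->book: now lamp:Carol, book:Uma). State: lamp:Carol, hat:Carol, book:Uma
Event 3 (give book: Uma -> Carol). State: lamp:Carol, hat:Carol, book:Carol
Event 4 (give hat: Carol -> Dave). State: lamp:Carol, hat:Dave, book:Carol
Event 5 (give lamp: Carol -> Dave). State: lamp:Dave, hat:Dave, book:Carol
Event 6 (give book: Carol -> Xander). State: lamp:Dave, hat:Dave, book:Xander

Final state: lamp:Dave, hat:Dave, book:Xander
Dave holds: hat, lamp.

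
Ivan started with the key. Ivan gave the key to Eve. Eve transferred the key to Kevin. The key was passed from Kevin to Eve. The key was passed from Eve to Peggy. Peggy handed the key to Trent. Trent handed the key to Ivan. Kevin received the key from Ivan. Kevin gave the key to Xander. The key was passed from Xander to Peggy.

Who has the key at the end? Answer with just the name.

Answer: Peggy

Derivation:
Tracking the key through each event:
Start: Ivan has the key.
After event 1: Eve has the key.
After event 2: Kevin has the key.
After event 3: Eve has the key.
After event 4: Peggy has the key.
After event 5: Trent has the key.
After event 6: Ivan has the key.
After event 7: Kevin has the key.
After event 8: Xander has the key.
After event 9: Peggy has the key.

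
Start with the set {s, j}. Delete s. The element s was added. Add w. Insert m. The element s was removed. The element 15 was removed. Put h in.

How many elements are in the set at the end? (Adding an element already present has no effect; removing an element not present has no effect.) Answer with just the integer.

Tracking the set through each operation:
Start: {j, s}
Event 1 (remove s): removed. Set: {j}
Event 2 (add s): added. Set: {j, s}
Event 3 (add w): added. Set: {j, s, w}
Event 4 (add m): added. Set: {j, m, s, w}
Event 5 (remove s): removed. Set: {j, m, w}
Event 6 (remove 15): not present, no change. Set: {j, m, w}
Event 7 (add h): added. Set: {h, j, m, w}

Final set: {h, j, m, w} (size 4)

Answer: 4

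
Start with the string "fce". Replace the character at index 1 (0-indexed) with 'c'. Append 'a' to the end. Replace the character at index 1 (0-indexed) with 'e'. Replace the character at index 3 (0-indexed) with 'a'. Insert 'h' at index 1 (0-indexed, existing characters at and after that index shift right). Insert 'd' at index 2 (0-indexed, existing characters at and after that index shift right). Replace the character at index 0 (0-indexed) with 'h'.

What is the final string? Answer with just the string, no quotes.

Applying each edit step by step:
Start: "fce"
Op 1 (replace idx 1: 'c' -> 'c'): "fce" -> "fce"
Op 2 (append 'a'): "fce" -> "fcea"
Op 3 (replace idx 1: 'c' -> 'e'): "fcea" -> "feea"
Op 4 (replace idx 3: 'a' -> 'a'): "feea" -> "feea"
Op 5 (insert 'h' at idx 1): "feea" -> "fheea"
Op 6 (insert 'd' at idx 2): "fheea" -> "fhdeea"
Op 7 (replace idx 0: 'f' -> 'h'): "fhdeea" -> "hhdeea"

Answer: hhdeea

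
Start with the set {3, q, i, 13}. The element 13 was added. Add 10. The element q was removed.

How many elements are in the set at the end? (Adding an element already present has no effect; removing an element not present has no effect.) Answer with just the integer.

Answer: 4

Derivation:
Tracking the set through each operation:
Start: {13, 3, i, q}
Event 1 (add 13): already present, no change. Set: {13, 3, i, q}
Event 2 (add 10): added. Set: {10, 13, 3, i, q}
Event 3 (remove q): removed. Set: {10, 13, 3, i}

Final set: {10, 13, 3, i} (size 4)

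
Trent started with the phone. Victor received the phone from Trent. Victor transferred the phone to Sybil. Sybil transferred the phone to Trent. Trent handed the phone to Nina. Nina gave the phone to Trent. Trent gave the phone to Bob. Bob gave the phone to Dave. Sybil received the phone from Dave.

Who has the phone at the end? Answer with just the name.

Tracking the phone through each event:
Start: Trent has the phone.
After event 1: Victor has the phone.
After event 2: Sybil has the phone.
After event 3: Trent has the phone.
After event 4: Nina has the phone.
After event 5: Trent has the phone.
After event 6: Bob has the phone.
After event 7: Dave has the phone.
After event 8: Sybil has the phone.

Answer: Sybil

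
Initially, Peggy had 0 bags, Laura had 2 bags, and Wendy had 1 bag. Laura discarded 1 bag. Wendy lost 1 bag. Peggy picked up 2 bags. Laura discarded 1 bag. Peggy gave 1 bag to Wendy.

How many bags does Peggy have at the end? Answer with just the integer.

Tracking counts step by step:
Start: Peggy=0, Laura=2, Wendy=1
Event 1 (Laura -1): Laura: 2 -> 1. State: Peggy=0, Laura=1, Wendy=1
Event 2 (Wendy -1): Wendy: 1 -> 0. State: Peggy=0, Laura=1, Wendy=0
Event 3 (Peggy +2): Peggy: 0 -> 2. State: Peggy=2, Laura=1, Wendy=0
Event 4 (Laura -1): Laura: 1 -> 0. State: Peggy=2, Laura=0, Wendy=0
Event 5 (Peggy -> Wendy, 1): Peggy: 2 -> 1, Wendy: 0 -> 1. State: Peggy=1, Laura=0, Wendy=1

Peggy's final count: 1

Answer: 1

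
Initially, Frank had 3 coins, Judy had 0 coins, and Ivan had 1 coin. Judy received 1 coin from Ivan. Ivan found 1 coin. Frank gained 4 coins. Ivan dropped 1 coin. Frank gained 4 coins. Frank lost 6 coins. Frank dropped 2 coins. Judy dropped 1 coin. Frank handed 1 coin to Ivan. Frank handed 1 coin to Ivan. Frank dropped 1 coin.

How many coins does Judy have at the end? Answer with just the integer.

Tracking counts step by step:
Start: Frank=3, Judy=0, Ivan=1
Event 1 (Ivan -> Judy, 1): Ivan: 1 -> 0, Judy: 0 -> 1. State: Frank=3, Judy=1, Ivan=0
Event 2 (Ivan +1): Ivan: 0 -> 1. State: Frank=3, Judy=1, Ivan=1
Event 3 (Frank +4): Frank: 3 -> 7. State: Frank=7, Judy=1, Ivan=1
Event 4 (Ivan -1): Ivan: 1 -> 0. State: Frank=7, Judy=1, Ivan=0
Event 5 (Frank +4): Frank: 7 -> 11. State: Frank=11, Judy=1, Ivan=0
Event 6 (Frank -6): Frank: 11 -> 5. State: Frank=5, Judy=1, Ivan=0
Event 7 (Frank -2): Frank: 5 -> 3. State: Frank=3, Judy=1, Ivan=0
Event 8 (Judy -1): Judy: 1 -> 0. State: Frank=3, Judy=0, Ivan=0
Event 9 (Frank -> Ivan, 1): Frank: 3 -> 2, Ivan: 0 -> 1. State: Frank=2, Judy=0, Ivan=1
Event 10 (Frank -> Ivan, 1): Frank: 2 -> 1, Ivan: 1 -> 2. State: Frank=1, Judy=0, Ivan=2
Event 11 (Frank -1): Frank: 1 -> 0. State: Frank=0, Judy=0, Ivan=2

Judy's final count: 0

Answer: 0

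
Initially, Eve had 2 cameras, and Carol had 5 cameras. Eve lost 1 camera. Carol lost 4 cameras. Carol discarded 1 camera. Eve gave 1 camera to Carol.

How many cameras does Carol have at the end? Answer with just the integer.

Answer: 1

Derivation:
Tracking counts step by step:
Start: Eve=2, Carol=5
Event 1 (Eve -1): Eve: 2 -> 1. State: Eve=1, Carol=5
Event 2 (Carol -4): Carol: 5 -> 1. State: Eve=1, Carol=1
Event 3 (Carol -1): Carol: 1 -> 0. State: Eve=1, Carol=0
Event 4 (Eve -> Carol, 1): Eve: 1 -> 0, Carol: 0 -> 1. State: Eve=0, Carol=1

Carol's final count: 1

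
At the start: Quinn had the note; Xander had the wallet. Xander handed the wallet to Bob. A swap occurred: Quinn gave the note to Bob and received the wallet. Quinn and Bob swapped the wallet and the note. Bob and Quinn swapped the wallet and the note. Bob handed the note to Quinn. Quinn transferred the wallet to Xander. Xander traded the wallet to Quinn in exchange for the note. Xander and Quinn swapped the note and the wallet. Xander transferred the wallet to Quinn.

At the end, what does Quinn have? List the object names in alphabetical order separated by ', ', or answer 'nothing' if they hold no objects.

Answer: note, wallet

Derivation:
Tracking all object holders:
Start: note:Quinn, wallet:Xander
Event 1 (give wallet: Xander -> Bob). State: note:Quinn, wallet:Bob
Event 2 (swap note<->wallet: now note:Bob, wallet:Quinn). State: note:Bob, wallet:Quinn
Event 3 (swap wallet<->note: now wallet:Bob, note:Quinn). State: note:Quinn, wallet:Bob
Event 4 (swap wallet<->note: now wallet:Quinn, note:Bob). State: note:Bob, wallet:Quinn
Event 5 (give note: Bob -> Quinn). State: note:Quinn, wallet:Quinn
Event 6 (give wallet: Quinn -> Xander). State: note:Quinn, wallet:Xander
Event 7 (swap wallet<->note: now wallet:Quinn, note:Xander). State: note:Xander, wallet:Quinn
Event 8 (swap note<->wallet: now note:Quinn, wallet:Xander). State: note:Quinn, wallet:Xander
Event 9 (give wallet: Xander -> Quinn). State: note:Quinn, wallet:Quinn

Final state: note:Quinn, wallet:Quinn
Quinn holds: note, wallet.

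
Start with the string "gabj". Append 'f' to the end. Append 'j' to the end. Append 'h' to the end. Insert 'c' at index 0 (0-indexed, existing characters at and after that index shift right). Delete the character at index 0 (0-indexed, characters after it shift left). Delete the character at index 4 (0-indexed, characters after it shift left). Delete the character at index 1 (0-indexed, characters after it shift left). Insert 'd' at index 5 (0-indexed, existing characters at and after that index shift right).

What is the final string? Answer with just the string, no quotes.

Answer: gbjjhd

Derivation:
Applying each edit step by step:
Start: "gabj"
Op 1 (append 'f'): "gabj" -> "gabjf"
Op 2 (append 'j'): "gabjf" -> "gabjfj"
Op 3 (append 'h'): "gabjfj" -> "gabjfjh"
Op 4 (insert 'c' at idx 0): "gabjfjh" -> "cgabjfjh"
Op 5 (delete idx 0 = 'c'): "cgabjfjh" -> "gabjfjh"
Op 6 (delete idx 4 = 'f'): "gabjfjh" -> "gabjjh"
Op 7 (delete idx 1 = 'a'): "gabjjh" -> "gbjjh"
Op 8 (insert 'd' at idx 5): "gbjjh" -> "gbjjhd"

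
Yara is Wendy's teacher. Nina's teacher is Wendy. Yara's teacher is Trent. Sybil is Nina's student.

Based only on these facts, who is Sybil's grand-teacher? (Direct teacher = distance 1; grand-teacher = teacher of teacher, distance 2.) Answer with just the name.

Answer: Wendy

Derivation:
Reconstructing the teacher chain from the given facts:
  Trent -> Yara -> Wendy -> Nina -> Sybil
(each arrow means 'teacher of the next')
Positions in the chain (0 = top):
  position of Trent: 0
  position of Yara: 1
  position of Wendy: 2
  position of Nina: 3
  position of Sybil: 4

Sybil is at position 4; the grand-teacher is 2 steps up the chain, i.e. position 2: Wendy.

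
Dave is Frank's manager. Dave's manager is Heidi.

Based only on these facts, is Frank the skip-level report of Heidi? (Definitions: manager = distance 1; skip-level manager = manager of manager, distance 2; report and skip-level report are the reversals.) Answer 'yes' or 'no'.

Answer: yes

Derivation:
Reconstructing the manager chain from the given facts:
  Heidi -> Dave -> Frank
(each arrow means 'manager of the next')
Positions in the chain (0 = top):
  position of Heidi: 0
  position of Dave: 1
  position of Frank: 2

Frank is at position 2, Heidi is at position 0; signed distance (j - i) = -2.
'skip-level report' requires j - i = -2. Actual distance is -2, so the relation HOLDS.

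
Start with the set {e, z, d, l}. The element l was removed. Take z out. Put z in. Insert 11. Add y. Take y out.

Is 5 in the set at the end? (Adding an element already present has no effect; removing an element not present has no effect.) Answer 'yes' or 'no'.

Tracking the set through each operation:
Start: {d, e, l, z}
Event 1 (remove l): removed. Set: {d, e, z}
Event 2 (remove z): removed. Set: {d, e}
Event 3 (add z): added. Set: {d, e, z}
Event 4 (add 11): added. Set: {11, d, e, z}
Event 5 (add y): added. Set: {11, d, e, y, z}
Event 6 (remove y): removed. Set: {11, d, e, z}

Final set: {11, d, e, z} (size 4)
5 is NOT in the final set.

Answer: no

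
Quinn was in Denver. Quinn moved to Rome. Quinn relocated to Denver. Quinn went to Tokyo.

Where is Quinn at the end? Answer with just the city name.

Answer: Tokyo

Derivation:
Tracking Quinn's location:
Start: Quinn is in Denver.
After move 1: Denver -> Rome. Quinn is in Rome.
After move 2: Rome -> Denver. Quinn is in Denver.
After move 3: Denver -> Tokyo. Quinn is in Tokyo.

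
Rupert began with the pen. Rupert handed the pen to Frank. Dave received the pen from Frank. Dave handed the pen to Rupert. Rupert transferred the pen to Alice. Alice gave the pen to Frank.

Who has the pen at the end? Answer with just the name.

Answer: Frank

Derivation:
Tracking the pen through each event:
Start: Rupert has the pen.
After event 1: Frank has the pen.
After event 2: Dave has the pen.
After event 3: Rupert has the pen.
After event 4: Alice has the pen.
After event 5: Frank has the pen.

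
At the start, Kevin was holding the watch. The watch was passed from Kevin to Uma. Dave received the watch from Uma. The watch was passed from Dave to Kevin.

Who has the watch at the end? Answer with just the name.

Tracking the watch through each event:
Start: Kevin has the watch.
After event 1: Uma has the watch.
After event 2: Dave has the watch.
After event 3: Kevin has the watch.

Answer: Kevin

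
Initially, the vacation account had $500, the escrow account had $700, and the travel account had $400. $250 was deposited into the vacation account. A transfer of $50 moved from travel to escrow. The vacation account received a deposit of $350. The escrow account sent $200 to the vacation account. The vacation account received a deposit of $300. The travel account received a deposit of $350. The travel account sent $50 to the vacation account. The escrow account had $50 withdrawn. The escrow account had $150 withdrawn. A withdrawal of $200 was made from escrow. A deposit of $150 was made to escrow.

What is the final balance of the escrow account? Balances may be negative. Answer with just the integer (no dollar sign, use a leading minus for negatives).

Tracking account balances step by step:
Start: vacation=500, escrow=700, travel=400
Event 1 (deposit 250 to vacation): vacation: 500 + 250 = 750. Balances: vacation=750, escrow=700, travel=400
Event 2 (transfer 50 travel -> escrow): travel: 400 - 50 = 350, escrow: 700 + 50 = 750. Balances: vacation=750, escrow=750, travel=350
Event 3 (deposit 350 to vacation): vacation: 750 + 350 = 1100. Balances: vacation=1100, escrow=750, travel=350
Event 4 (transfer 200 escrow -> vacation): escrow: 750 - 200 = 550, vacation: 1100 + 200 = 1300. Balances: vacation=1300, escrow=550, travel=350
Event 5 (deposit 300 to vacation): vacation: 1300 + 300 = 1600. Balances: vacation=1600, escrow=550, travel=350
Event 6 (deposit 350 to travel): travel: 350 + 350 = 700. Balances: vacation=1600, escrow=550, travel=700
Event 7 (transfer 50 travel -> vacation): travel: 700 - 50 = 650, vacation: 1600 + 50 = 1650. Balances: vacation=1650, escrow=550, travel=650
Event 8 (withdraw 50 from escrow): escrow: 550 - 50 = 500. Balances: vacation=1650, escrow=500, travel=650
Event 9 (withdraw 150 from escrow): escrow: 500 - 150 = 350. Balances: vacation=1650, escrow=350, travel=650
Event 10 (withdraw 200 from escrow): escrow: 350 - 200 = 150. Balances: vacation=1650, escrow=150, travel=650
Event 11 (deposit 150 to escrow): escrow: 150 + 150 = 300. Balances: vacation=1650, escrow=300, travel=650

Final balance of escrow: 300

Answer: 300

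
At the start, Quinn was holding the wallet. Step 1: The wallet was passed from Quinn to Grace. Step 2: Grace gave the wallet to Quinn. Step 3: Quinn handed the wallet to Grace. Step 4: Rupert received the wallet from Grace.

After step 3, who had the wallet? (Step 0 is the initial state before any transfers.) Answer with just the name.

Answer: Grace

Derivation:
Tracking the wallet holder through step 3:
After step 0 (start): Quinn
After step 1: Grace
After step 2: Quinn
After step 3: Grace

At step 3, the holder is Grace.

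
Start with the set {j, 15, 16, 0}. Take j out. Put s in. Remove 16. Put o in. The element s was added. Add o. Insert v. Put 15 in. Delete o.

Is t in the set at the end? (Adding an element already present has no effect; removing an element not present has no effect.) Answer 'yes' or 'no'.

Tracking the set through each operation:
Start: {0, 15, 16, j}
Event 1 (remove j): removed. Set: {0, 15, 16}
Event 2 (add s): added. Set: {0, 15, 16, s}
Event 3 (remove 16): removed. Set: {0, 15, s}
Event 4 (add o): added. Set: {0, 15, o, s}
Event 5 (add s): already present, no change. Set: {0, 15, o, s}
Event 6 (add o): already present, no change. Set: {0, 15, o, s}
Event 7 (add v): added. Set: {0, 15, o, s, v}
Event 8 (add 15): already present, no change. Set: {0, 15, o, s, v}
Event 9 (remove o): removed. Set: {0, 15, s, v}

Final set: {0, 15, s, v} (size 4)
t is NOT in the final set.

Answer: no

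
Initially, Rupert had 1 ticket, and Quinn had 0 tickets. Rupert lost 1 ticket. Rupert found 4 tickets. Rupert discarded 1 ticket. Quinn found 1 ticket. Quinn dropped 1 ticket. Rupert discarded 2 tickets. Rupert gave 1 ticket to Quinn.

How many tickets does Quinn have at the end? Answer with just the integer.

Tracking counts step by step:
Start: Rupert=1, Quinn=0
Event 1 (Rupert -1): Rupert: 1 -> 0. State: Rupert=0, Quinn=0
Event 2 (Rupert +4): Rupert: 0 -> 4. State: Rupert=4, Quinn=0
Event 3 (Rupert -1): Rupert: 4 -> 3. State: Rupert=3, Quinn=0
Event 4 (Quinn +1): Quinn: 0 -> 1. State: Rupert=3, Quinn=1
Event 5 (Quinn -1): Quinn: 1 -> 0. State: Rupert=3, Quinn=0
Event 6 (Rupert -2): Rupert: 3 -> 1. State: Rupert=1, Quinn=0
Event 7 (Rupert -> Quinn, 1): Rupert: 1 -> 0, Quinn: 0 -> 1. State: Rupert=0, Quinn=1

Quinn's final count: 1

Answer: 1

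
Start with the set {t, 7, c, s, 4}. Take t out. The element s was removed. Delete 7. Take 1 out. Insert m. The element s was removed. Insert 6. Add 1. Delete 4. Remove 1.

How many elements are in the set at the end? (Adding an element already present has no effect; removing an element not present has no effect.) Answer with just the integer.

Tracking the set through each operation:
Start: {4, 7, c, s, t}
Event 1 (remove t): removed. Set: {4, 7, c, s}
Event 2 (remove s): removed. Set: {4, 7, c}
Event 3 (remove 7): removed. Set: {4, c}
Event 4 (remove 1): not present, no change. Set: {4, c}
Event 5 (add m): added. Set: {4, c, m}
Event 6 (remove s): not present, no change. Set: {4, c, m}
Event 7 (add 6): added. Set: {4, 6, c, m}
Event 8 (add 1): added. Set: {1, 4, 6, c, m}
Event 9 (remove 4): removed. Set: {1, 6, c, m}
Event 10 (remove 1): removed. Set: {6, c, m}

Final set: {6, c, m} (size 3)

Answer: 3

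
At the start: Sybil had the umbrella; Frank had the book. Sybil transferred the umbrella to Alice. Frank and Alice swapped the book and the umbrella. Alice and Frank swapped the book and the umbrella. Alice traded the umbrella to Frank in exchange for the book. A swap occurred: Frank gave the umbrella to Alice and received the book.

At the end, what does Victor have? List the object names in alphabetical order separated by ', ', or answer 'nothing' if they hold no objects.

Answer: nothing

Derivation:
Tracking all object holders:
Start: umbrella:Sybil, book:Frank
Event 1 (give umbrella: Sybil -> Alice). State: umbrella:Alice, book:Frank
Event 2 (swap book<->umbrella: now book:Alice, umbrella:Frank). State: umbrella:Frank, book:Alice
Event 3 (swap book<->umbrella: now book:Frank, umbrella:Alice). State: umbrella:Alice, book:Frank
Event 4 (swap umbrella<->book: now umbrella:Frank, book:Alice). State: umbrella:Frank, book:Alice
Event 5 (swap umbrella<->book: now umbrella:Alice, book:Frank). State: umbrella:Alice, book:Frank

Final state: umbrella:Alice, book:Frank
Victor holds: (nothing).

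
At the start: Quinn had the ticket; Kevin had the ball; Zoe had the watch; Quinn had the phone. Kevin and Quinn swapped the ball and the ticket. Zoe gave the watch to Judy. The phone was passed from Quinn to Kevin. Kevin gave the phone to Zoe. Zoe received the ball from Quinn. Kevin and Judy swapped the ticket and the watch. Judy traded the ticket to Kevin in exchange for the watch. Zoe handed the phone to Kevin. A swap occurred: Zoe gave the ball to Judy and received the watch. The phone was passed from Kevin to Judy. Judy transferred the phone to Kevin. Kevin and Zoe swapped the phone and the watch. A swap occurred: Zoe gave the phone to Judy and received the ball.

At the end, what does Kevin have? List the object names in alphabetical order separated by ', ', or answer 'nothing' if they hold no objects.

Tracking all object holders:
Start: ticket:Quinn, ball:Kevin, watch:Zoe, phone:Quinn
Event 1 (swap ball<->ticket: now ball:Quinn, ticket:Kevin). State: ticket:Kevin, ball:Quinn, watch:Zoe, phone:Quinn
Event 2 (give watch: Zoe -> Judy). State: ticket:Kevin, ball:Quinn, watch:Judy, phone:Quinn
Event 3 (give phone: Quinn -> Kevin). State: ticket:Kevin, ball:Quinn, watch:Judy, phone:Kevin
Event 4 (give phone: Kevin -> Zoe). State: ticket:Kevin, ball:Quinn, watch:Judy, phone:Zoe
Event 5 (give ball: Quinn -> Zoe). State: ticket:Kevin, ball:Zoe, watch:Judy, phone:Zoe
Event 6 (swap ticket<->watch: now ticket:Judy, watch:Kevin). State: ticket:Judy, ball:Zoe, watch:Kevin, phone:Zoe
Event 7 (swap ticket<->watch: now ticket:Kevin, watch:Judy). State: ticket:Kevin, ball:Zoe, watch:Judy, phone:Zoe
Event 8 (give phone: Zoe -> Kevin). State: ticket:Kevin, ball:Zoe, watch:Judy, phone:Kevin
Event 9 (swap ball<->watch: now ball:Judy, watch:Zoe). State: ticket:Kevin, ball:Judy, watch:Zoe, phone:Kevin
Event 10 (give phone: Kevin -> Judy). State: ticket:Kevin, ball:Judy, watch:Zoe, phone:Judy
Event 11 (give phone: Judy -> Kevin). State: ticket:Kevin, ball:Judy, watch:Zoe, phone:Kevin
Event 12 (swap phone<->watch: now phone:Zoe, watch:Kevin). State: ticket:Kevin, ball:Judy, watch:Kevin, phone:Zoe
Event 13 (swap phone<->ball: now phone:Judy, ball:Zoe). State: ticket:Kevin, ball:Zoe, watch:Kevin, phone:Judy

Final state: ticket:Kevin, ball:Zoe, watch:Kevin, phone:Judy
Kevin holds: ticket, watch.

Answer: ticket, watch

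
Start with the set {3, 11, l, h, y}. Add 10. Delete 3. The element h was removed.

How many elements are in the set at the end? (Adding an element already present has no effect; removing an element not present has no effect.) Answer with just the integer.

Tracking the set through each operation:
Start: {11, 3, h, l, y}
Event 1 (add 10): added. Set: {10, 11, 3, h, l, y}
Event 2 (remove 3): removed. Set: {10, 11, h, l, y}
Event 3 (remove h): removed. Set: {10, 11, l, y}

Final set: {10, 11, l, y} (size 4)

Answer: 4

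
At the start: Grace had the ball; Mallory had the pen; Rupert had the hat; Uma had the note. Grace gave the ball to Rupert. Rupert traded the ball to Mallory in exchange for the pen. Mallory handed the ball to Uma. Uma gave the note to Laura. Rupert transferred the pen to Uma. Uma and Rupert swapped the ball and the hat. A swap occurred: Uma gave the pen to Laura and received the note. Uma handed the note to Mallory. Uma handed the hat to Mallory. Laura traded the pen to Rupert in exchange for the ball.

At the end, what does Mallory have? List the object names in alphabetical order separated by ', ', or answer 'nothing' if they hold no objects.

Answer: hat, note

Derivation:
Tracking all object holders:
Start: ball:Grace, pen:Mallory, hat:Rupert, note:Uma
Event 1 (give ball: Grace -> Rupert). State: ball:Rupert, pen:Mallory, hat:Rupert, note:Uma
Event 2 (swap ball<->pen: now ball:Mallory, pen:Rupert). State: ball:Mallory, pen:Rupert, hat:Rupert, note:Uma
Event 3 (give ball: Mallory -> Uma). State: ball:Uma, pen:Rupert, hat:Rupert, note:Uma
Event 4 (give note: Uma -> Laura). State: ball:Uma, pen:Rupert, hat:Rupert, note:Laura
Event 5 (give pen: Rupert -> Uma). State: ball:Uma, pen:Uma, hat:Rupert, note:Laura
Event 6 (swap ball<->hat: now ball:Rupert, hat:Uma). State: ball:Rupert, pen:Uma, hat:Uma, note:Laura
Event 7 (swap pen<->note: now pen:Laura, note:Uma). State: ball:Rupert, pen:Laura, hat:Uma, note:Uma
Event 8 (give note: Uma -> Mallory). State: ball:Rupert, pen:Laura, hat:Uma, note:Mallory
Event 9 (give hat: Uma -> Mallory). State: ball:Rupert, pen:Laura, hat:Mallory, note:Mallory
Event 10 (swap pen<->ball: now pen:Rupert, ball:Laura). State: ball:Laura, pen:Rupert, hat:Mallory, note:Mallory

Final state: ball:Laura, pen:Rupert, hat:Mallory, note:Mallory
Mallory holds: hat, note.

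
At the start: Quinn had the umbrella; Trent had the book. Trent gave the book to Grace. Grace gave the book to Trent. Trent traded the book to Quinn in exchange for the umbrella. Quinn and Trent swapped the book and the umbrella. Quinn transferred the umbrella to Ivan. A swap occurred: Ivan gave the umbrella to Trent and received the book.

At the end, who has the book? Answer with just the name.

Tracking all object holders:
Start: umbrella:Quinn, book:Trent
Event 1 (give book: Trent -> Grace). State: umbrella:Quinn, book:Grace
Event 2 (give book: Grace -> Trent). State: umbrella:Quinn, book:Trent
Event 3 (swap book<->umbrella: now book:Quinn, umbrella:Trent). State: umbrella:Trent, book:Quinn
Event 4 (swap book<->umbrella: now book:Trent, umbrella:Quinn). State: umbrella:Quinn, book:Trent
Event 5 (give umbrella: Quinn -> Ivan). State: umbrella:Ivan, book:Trent
Event 6 (swap umbrella<->book: now umbrella:Trent, book:Ivan). State: umbrella:Trent, book:Ivan

Final state: umbrella:Trent, book:Ivan
The book is held by Ivan.

Answer: Ivan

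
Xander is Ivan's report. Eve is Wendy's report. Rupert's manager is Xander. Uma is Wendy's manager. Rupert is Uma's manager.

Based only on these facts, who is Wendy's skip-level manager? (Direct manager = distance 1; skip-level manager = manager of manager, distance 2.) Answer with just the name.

Reconstructing the manager chain from the given facts:
  Ivan -> Xander -> Rupert -> Uma -> Wendy -> Eve
(each arrow means 'manager of the next')
Positions in the chain (0 = top):
  position of Ivan: 0
  position of Xander: 1
  position of Rupert: 2
  position of Uma: 3
  position of Wendy: 4
  position of Eve: 5

Wendy is at position 4; the skip-level manager is 2 steps up the chain, i.e. position 2: Rupert.

Answer: Rupert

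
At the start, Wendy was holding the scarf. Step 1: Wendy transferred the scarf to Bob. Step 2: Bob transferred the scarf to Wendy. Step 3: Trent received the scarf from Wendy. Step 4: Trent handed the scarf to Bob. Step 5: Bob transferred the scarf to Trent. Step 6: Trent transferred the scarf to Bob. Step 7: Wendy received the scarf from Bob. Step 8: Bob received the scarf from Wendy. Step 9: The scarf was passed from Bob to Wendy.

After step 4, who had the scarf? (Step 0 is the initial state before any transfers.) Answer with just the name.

Tracking the scarf holder through step 4:
After step 0 (start): Wendy
After step 1: Bob
After step 2: Wendy
After step 3: Trent
After step 4: Bob

At step 4, the holder is Bob.

Answer: Bob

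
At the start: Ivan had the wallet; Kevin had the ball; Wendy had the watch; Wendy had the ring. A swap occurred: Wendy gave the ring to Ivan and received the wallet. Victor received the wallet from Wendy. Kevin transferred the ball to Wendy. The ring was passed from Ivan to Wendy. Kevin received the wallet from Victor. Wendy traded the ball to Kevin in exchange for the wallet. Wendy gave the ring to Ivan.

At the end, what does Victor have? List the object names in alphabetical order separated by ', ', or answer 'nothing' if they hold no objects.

Tracking all object holders:
Start: wallet:Ivan, ball:Kevin, watch:Wendy, ring:Wendy
Event 1 (swap ring<->wallet: now ring:Ivan, wallet:Wendy). State: wallet:Wendy, ball:Kevin, watch:Wendy, ring:Ivan
Event 2 (give wallet: Wendy -> Victor). State: wallet:Victor, ball:Kevin, watch:Wendy, ring:Ivan
Event 3 (give ball: Kevin -> Wendy). State: wallet:Victor, ball:Wendy, watch:Wendy, ring:Ivan
Event 4 (give ring: Ivan -> Wendy). State: wallet:Victor, ball:Wendy, watch:Wendy, ring:Wendy
Event 5 (give wallet: Victor -> Kevin). State: wallet:Kevin, ball:Wendy, watch:Wendy, ring:Wendy
Event 6 (swap ball<->wallet: now ball:Kevin, wallet:Wendy). State: wallet:Wendy, ball:Kevin, watch:Wendy, ring:Wendy
Event 7 (give ring: Wendy -> Ivan). State: wallet:Wendy, ball:Kevin, watch:Wendy, ring:Ivan

Final state: wallet:Wendy, ball:Kevin, watch:Wendy, ring:Ivan
Victor holds: (nothing).

Answer: nothing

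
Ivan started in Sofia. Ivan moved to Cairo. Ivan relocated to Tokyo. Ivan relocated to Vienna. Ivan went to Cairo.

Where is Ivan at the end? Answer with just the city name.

Answer: Cairo

Derivation:
Tracking Ivan's location:
Start: Ivan is in Sofia.
After move 1: Sofia -> Cairo. Ivan is in Cairo.
After move 2: Cairo -> Tokyo. Ivan is in Tokyo.
After move 3: Tokyo -> Vienna. Ivan is in Vienna.
After move 4: Vienna -> Cairo. Ivan is in Cairo.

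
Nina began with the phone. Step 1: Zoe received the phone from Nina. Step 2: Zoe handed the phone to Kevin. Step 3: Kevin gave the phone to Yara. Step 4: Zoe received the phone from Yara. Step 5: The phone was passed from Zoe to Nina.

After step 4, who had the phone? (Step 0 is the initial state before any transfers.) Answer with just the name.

Tracking the phone holder through step 4:
After step 0 (start): Nina
After step 1: Zoe
After step 2: Kevin
After step 3: Yara
After step 4: Zoe

At step 4, the holder is Zoe.

Answer: Zoe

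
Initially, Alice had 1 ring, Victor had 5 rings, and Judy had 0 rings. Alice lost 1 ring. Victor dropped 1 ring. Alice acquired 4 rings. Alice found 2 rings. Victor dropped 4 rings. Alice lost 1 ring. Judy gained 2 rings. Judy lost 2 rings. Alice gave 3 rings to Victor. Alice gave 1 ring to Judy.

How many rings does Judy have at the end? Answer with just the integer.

Tracking counts step by step:
Start: Alice=1, Victor=5, Judy=0
Event 1 (Alice -1): Alice: 1 -> 0. State: Alice=0, Victor=5, Judy=0
Event 2 (Victor -1): Victor: 5 -> 4. State: Alice=0, Victor=4, Judy=0
Event 3 (Alice +4): Alice: 0 -> 4. State: Alice=4, Victor=4, Judy=0
Event 4 (Alice +2): Alice: 4 -> 6. State: Alice=6, Victor=4, Judy=0
Event 5 (Victor -4): Victor: 4 -> 0. State: Alice=6, Victor=0, Judy=0
Event 6 (Alice -1): Alice: 6 -> 5. State: Alice=5, Victor=0, Judy=0
Event 7 (Judy +2): Judy: 0 -> 2. State: Alice=5, Victor=0, Judy=2
Event 8 (Judy -2): Judy: 2 -> 0. State: Alice=5, Victor=0, Judy=0
Event 9 (Alice -> Victor, 3): Alice: 5 -> 2, Victor: 0 -> 3. State: Alice=2, Victor=3, Judy=0
Event 10 (Alice -> Judy, 1): Alice: 2 -> 1, Judy: 0 -> 1. State: Alice=1, Victor=3, Judy=1

Judy's final count: 1

Answer: 1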